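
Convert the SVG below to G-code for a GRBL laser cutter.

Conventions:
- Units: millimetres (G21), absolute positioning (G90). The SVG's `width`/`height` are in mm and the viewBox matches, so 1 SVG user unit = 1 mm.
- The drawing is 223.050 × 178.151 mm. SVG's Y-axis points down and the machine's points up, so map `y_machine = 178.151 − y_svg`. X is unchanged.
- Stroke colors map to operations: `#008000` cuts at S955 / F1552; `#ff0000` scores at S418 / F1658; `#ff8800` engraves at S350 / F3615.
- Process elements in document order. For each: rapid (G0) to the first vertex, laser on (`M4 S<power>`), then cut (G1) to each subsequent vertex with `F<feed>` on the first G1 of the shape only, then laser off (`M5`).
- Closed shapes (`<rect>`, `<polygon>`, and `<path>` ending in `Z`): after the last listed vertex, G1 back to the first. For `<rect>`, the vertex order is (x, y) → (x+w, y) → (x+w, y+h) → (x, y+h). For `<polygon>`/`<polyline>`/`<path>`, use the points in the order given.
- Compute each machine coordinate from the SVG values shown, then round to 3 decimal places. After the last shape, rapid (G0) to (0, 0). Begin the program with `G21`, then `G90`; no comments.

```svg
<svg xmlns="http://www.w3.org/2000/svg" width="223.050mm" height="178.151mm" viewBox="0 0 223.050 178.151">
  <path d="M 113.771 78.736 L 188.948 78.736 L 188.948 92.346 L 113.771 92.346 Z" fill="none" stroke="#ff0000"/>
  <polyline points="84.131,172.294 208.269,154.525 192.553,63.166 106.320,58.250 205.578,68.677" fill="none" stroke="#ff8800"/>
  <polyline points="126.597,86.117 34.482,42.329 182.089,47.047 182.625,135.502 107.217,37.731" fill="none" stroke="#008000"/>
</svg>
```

G21
G90
G0 X113.771 Y99.415
M4 S418
G1 X188.948 Y99.415 F1658
G1 X188.948 Y85.805
G1 X113.771 Y85.805
G1 X113.771 Y99.415
M5
G0 X84.131 Y5.857
M4 S350
G1 X208.269 Y23.626 F3615
G1 X192.553 Y114.985
G1 X106.320 Y119.901
G1 X205.578 Y109.474
M5
G0 X126.597 Y92.034
M4 S955
G1 X34.482 Y135.822 F1552
G1 X182.089 Y131.104
G1 X182.625 Y42.649
G1 X107.217 Y140.420
M5
G0 X0.000 Y0.000

viewBox `0 0 223.050 178.151` with mm width/height → 1 unit = 1 mm. Flip: y_m = 178.151 − y_svg.

**Shape 1** — `<path>` rectangle, stroke `#ff0000` → score (S418, F1658). Machine vertices: (113.771,99.415) → (188.948,99.415) → (188.948,85.805) → (113.771,85.805) → (113.771,99.415). Closed: final G1 returns to the first vertex.

**Shape 2** — `<polyline>` open polyline, stroke `#ff8800` → engrave (S350, F3615). Machine vertices: (84.131,5.857) → (208.269,23.626) → (192.553,114.985) → (106.320,119.901) → (205.578,109.474). Open path.

**Shape 3** — `<polyline>` open polyline, stroke `#008000` → cut (S955, F1552). Machine vertices: (126.597,92.034) → (34.482,135.822) → (182.089,131.104) → (182.625,42.649) → (107.217,140.420). Open path.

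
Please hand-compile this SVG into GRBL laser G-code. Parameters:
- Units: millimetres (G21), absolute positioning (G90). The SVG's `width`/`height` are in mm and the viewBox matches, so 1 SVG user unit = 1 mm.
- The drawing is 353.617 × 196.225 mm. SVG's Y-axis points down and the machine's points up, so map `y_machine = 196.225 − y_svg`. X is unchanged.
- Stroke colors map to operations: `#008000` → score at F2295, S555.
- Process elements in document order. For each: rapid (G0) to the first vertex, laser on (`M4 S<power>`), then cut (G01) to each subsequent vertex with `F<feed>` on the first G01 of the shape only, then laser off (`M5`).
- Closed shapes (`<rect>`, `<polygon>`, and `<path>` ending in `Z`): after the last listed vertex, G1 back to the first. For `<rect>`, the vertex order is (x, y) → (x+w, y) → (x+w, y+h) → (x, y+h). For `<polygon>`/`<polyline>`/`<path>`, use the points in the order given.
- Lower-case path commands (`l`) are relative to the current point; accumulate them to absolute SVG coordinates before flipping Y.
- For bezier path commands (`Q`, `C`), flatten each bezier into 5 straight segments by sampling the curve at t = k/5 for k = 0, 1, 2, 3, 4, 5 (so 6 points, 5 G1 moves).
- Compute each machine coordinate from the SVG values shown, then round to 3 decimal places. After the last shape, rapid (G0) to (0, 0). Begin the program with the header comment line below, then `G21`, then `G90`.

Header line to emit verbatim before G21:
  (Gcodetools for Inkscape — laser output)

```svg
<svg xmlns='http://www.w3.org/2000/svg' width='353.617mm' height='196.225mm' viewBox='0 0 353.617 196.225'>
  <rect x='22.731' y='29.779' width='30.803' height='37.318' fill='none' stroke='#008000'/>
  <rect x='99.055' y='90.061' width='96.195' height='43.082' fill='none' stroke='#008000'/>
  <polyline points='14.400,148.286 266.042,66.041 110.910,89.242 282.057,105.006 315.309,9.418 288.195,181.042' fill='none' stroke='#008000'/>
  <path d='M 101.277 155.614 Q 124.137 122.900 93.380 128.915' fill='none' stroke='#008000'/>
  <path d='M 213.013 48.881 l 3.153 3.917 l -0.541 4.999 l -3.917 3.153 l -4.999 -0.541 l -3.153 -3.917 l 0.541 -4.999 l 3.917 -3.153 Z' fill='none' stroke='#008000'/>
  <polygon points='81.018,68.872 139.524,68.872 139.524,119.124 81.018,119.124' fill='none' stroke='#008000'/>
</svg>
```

(Gcodetools for Inkscape — laser output)
G21
G90
G0 X22.731 Y166.446
M4 S555
G01 X53.534 Y166.446 F2295
G01 X53.534 Y129.128
G01 X22.731 Y129.128
G01 X22.731 Y166.446
M5
G0 X99.055 Y106.164
M4 S555
G01 X195.250 Y106.164 F2295
G01 X195.250 Y63.082
G01 X99.055 Y63.082
G01 X99.055 Y106.164
M5
G0 X14.400 Y47.939
M4 S555
G01 X266.042 Y130.184 F2295
G01 X110.910 Y106.983
G01 X282.057 Y91.219
G01 X315.309 Y186.807
G01 X288.195 Y15.183
M5
G0 X101.277 Y40.611
M4 S555
G01 X108.276 Y52.147 F2295
G01 X110.986 Y60.586
G01 X109.407 Y65.925
G01 X103.538 Y68.167
G01 X93.380 Y67.310
M5
G0 X213.013 Y147.344
M4 S555
G01 X216.166 Y143.427 F2295
G01 X215.625 Y138.428
G01 X211.708 Y135.275
G01 X206.709 Y135.816
G01 X203.556 Y139.733
G01 X204.097 Y144.732
G01 X208.014 Y147.885
G01 X213.013 Y147.344
M5
G0 X81.018 Y127.353
M4 S555
G01 X139.524 Y127.353 F2295
G01 X139.524 Y77.101
G01 X81.018 Y77.101
G01 X81.018 Y127.353
M5
G0 X0.000 Y0.000

viewBox `0 0 353.617 196.225` with mm width/height → 1 unit = 1 mm. Flip: y_m = 196.225 − y_svg.

**Shape 1** — `<rect>` rectangle, stroke `#008000` → score (S555, F2295). Machine vertices: (22.731,166.446) → (53.534,166.446) → (53.534,129.128) → (22.731,129.128) → (22.731,166.446). Closed: final G1 returns to the first vertex.

**Shape 2** — `<rect>` rectangle, stroke `#008000` → score (S555, F2295). Machine vertices: (99.055,106.164) → (195.250,106.164) → (195.250,63.082) → (99.055,63.082) → (99.055,106.164). Closed: final G1 returns to the first vertex.

**Shape 3** — `<polyline>` open polyline, stroke `#008000` → score (S555, F2295). Machine vertices: (14.400,47.939) → (266.042,130.184) → (110.910,106.983) → (282.057,91.219) → (315.309,186.807) → (288.195,15.183). Open path.

**Shape 4** — `<path>` quadratic bezier, stroke `#008000` → score (S555, F2295). Control points (SVG): P0=(101.277,155.614), P1=(124.137,122.900), P2=(93.380,128.915); sampled at t=k/5. Machine vertices: (101.277,40.611) → (108.276,52.147) → (110.986,60.586) → (109.407,65.925) → (103.538,68.167) → (93.380,67.310). Open path.

**Shape 5** — `<path>` regular polygon, stroke `#008000` → score (S555, F2295). Machine vertices: (213.013,147.344) → (216.166,143.427) → (215.625,138.428) → (211.708,135.275) → (206.709,135.816) → (203.556,139.733) → (204.097,144.732) → (208.014,147.885) → (213.013,147.344). Closed: final G1 returns to the first vertex.

**Shape 6** — `<polygon>` rectangle, stroke `#008000` → score (S555, F2295). Machine vertices: (81.018,127.353) → (139.524,127.353) → (139.524,77.101) → (81.018,77.101) → (81.018,127.353). Closed: final G1 returns to the first vertex.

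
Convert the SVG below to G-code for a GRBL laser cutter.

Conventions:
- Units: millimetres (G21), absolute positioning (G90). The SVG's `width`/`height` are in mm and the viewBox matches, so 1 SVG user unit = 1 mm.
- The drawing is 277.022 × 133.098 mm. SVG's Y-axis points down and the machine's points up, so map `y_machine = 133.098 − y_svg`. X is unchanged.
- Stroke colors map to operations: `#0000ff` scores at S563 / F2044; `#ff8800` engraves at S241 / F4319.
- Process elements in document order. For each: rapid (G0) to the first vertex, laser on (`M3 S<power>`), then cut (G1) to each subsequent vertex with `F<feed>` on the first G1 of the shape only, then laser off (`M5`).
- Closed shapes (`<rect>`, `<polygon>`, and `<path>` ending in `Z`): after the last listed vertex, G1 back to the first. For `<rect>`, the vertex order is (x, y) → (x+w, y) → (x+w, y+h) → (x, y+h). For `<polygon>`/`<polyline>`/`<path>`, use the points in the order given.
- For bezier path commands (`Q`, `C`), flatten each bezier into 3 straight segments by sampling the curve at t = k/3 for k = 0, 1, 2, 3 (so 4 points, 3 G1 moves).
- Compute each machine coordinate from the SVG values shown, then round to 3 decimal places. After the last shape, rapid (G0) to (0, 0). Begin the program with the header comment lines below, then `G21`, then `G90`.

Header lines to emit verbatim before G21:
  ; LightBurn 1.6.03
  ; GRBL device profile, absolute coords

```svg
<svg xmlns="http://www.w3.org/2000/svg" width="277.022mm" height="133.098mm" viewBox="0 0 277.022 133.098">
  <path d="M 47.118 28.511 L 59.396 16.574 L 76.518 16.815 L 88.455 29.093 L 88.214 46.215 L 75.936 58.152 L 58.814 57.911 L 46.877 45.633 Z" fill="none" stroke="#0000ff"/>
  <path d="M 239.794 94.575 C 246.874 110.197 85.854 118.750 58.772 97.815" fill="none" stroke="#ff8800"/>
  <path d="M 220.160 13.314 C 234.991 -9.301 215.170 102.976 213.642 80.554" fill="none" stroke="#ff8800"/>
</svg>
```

1 u = 1 mm; y_m = 133.098 − y.

[1] `<path>` regular polygon, #0000ff→score S563 F2044: (47.118,104.587) → (59.396,116.524) → (76.518,116.283) → (88.455,104.005) → (88.214,86.883) → (75.936,74.946) → (58.814,75.187) → (46.877,87.465) → (47.118,104.587) (closed)

[2] `<path>` cubic bezier, #ff8800→engrave S241 F4319: (239.794,38.523) → (202.027,26.088) → (119.313,23.347) → (58.772,35.283)

[3] `<path>` cubic bezier, #ff8800→engrave S241 F4319: (220.160,119.784) → (225.401,107.420) → (219.307,65.037) → (213.642,52.544)

; LightBurn 1.6.03
; GRBL device profile, absolute coords
G21
G90
G0 X47.118 Y104.587
M3 S563
G1 X59.396 Y116.524 F2044
G1 X76.518 Y116.283
G1 X88.455 Y104.005
G1 X88.214 Y86.883
G1 X75.936 Y74.946
G1 X58.814 Y75.187
G1 X46.877 Y87.465
G1 X47.118 Y104.587
M5
G0 X239.794 Y38.523
M3 S241
G1 X202.027 Y26.088 F4319
G1 X119.313 Y23.347
G1 X58.772 Y35.283
M5
G0 X220.160 Y119.784
M3 S241
G1 X225.401 Y107.420 F4319
G1 X219.307 Y65.037
G1 X213.642 Y52.544
M5
G0 X0.000 Y0.000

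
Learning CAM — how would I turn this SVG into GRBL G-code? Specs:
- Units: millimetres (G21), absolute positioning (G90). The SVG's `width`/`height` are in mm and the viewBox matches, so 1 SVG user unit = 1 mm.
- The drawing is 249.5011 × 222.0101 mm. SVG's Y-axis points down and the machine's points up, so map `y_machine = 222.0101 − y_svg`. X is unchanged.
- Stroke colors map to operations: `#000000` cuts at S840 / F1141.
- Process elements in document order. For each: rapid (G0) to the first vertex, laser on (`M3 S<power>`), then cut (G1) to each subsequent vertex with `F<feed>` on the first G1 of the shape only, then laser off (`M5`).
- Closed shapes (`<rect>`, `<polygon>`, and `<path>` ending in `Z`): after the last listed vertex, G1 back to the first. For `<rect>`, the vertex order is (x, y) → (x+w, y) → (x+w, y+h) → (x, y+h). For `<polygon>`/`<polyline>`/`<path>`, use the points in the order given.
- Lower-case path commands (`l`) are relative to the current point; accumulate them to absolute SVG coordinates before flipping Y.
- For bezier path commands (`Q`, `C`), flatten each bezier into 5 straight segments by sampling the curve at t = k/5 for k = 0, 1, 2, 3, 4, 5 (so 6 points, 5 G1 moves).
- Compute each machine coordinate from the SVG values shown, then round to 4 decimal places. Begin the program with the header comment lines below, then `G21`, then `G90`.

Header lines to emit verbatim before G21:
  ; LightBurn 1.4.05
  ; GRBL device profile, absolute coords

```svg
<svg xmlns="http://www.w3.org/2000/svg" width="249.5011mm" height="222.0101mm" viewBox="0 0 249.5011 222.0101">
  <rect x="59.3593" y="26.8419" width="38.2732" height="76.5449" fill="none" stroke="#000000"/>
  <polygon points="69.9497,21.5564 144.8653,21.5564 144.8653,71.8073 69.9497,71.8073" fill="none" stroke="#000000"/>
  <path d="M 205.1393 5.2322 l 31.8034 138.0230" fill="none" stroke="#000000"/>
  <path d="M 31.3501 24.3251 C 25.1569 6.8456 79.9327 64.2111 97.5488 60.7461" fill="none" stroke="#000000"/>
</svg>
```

; LightBurn 1.4.05
; GRBL device profile, absolute coords
G21
G90
G0 X59.3593 Y195.1682
M3 S840
G1 X97.6325 Y195.1682 F1141
G1 X97.6325 Y118.6233
G1 X59.3593 Y118.6233
G1 X59.3593 Y195.1682
M5
G0 X69.9497 Y200.4537
M3 S840
G1 X144.8653 Y200.4537 F1141
G1 X144.8653 Y150.2028
G1 X69.9497 Y150.2028
G1 X69.9497 Y200.4537
M5
G0 X205.1393 Y216.7779
M3 S840
G1 X236.9427 Y78.7549 F1141
M5
G0 X31.3501 Y197.6850
M3 S840
G1 X34.1654 Y200.2767 F1141
G1 X46.9031 Y191.4180
G1 X64.8531 Y177.6214
G1 X83.3050 Y165.3993
G1 X97.5488 Y161.2640
M5

Since the viewBox matches the mm dimensions, user units are millimetres directly. The only transform is the Y-flip y_m = 222.0101 − y_svg.

Shape 1 is a rectangle drawn with `<rect>`. Its stroke #000000 means cut at S840, F1141. After flipping Y the toolpath is (59.3593,195.1682) → (97.6325,195.1682) → (97.6325,118.6233) → (59.3593,118.6233) → (59.3593,195.1682), returning to the start.

Shape 2 is a rectangle drawn with `<polygon>`. Its stroke #000000 means cut at S840, F1141. After flipping Y the toolpath is (69.9497,200.4537) → (144.8653,200.4537) → (144.8653,150.2028) → (69.9497,150.2028) → (69.9497,200.4537), returning to the start.

Shape 3 is a line segment drawn with `<path>`. Its stroke #000000 means cut at S840, F1141. After flipping Y the toolpath is (205.1393,216.7779) → (236.9427,78.7549).

Shape 4 is a cubic bezier drawn with `<path>`. Its stroke #000000 means cut at S840, F1141. After flipping Y the toolpath is (31.3501,197.6850) → (34.1654,200.2767) → (46.9031,191.4180) → (64.8531,177.6214) → (83.3050,165.3993) → (97.5488,161.2640).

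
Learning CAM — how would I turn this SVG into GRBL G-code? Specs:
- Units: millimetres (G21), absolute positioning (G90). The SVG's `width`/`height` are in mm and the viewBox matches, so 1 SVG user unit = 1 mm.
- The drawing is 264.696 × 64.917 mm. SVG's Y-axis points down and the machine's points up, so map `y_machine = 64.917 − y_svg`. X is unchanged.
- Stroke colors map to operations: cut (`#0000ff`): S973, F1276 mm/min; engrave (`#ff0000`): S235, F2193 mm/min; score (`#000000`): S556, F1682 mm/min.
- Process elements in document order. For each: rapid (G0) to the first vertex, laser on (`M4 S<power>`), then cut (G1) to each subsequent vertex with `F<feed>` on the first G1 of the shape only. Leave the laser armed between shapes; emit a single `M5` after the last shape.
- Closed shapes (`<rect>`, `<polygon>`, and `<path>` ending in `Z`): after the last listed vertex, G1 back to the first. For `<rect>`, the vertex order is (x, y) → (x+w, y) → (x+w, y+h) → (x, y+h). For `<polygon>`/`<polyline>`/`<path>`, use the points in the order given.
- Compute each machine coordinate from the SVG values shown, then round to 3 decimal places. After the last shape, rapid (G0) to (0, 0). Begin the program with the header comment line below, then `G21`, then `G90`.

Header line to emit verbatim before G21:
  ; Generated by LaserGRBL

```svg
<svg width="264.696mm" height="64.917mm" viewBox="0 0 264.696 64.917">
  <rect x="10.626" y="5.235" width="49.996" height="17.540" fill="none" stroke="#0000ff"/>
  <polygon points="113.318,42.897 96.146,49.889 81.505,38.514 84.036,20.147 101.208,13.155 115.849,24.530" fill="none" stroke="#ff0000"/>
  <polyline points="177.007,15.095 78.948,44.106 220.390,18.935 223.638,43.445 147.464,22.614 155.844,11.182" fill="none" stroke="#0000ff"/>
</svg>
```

1 u = 1 mm; y_m = 64.917 − y.

[1] `<rect>` rectangle, #0000ff→cut S973 F1276: (10.626,59.682) → (60.622,59.682) → (60.622,42.142) → (10.626,42.142) → (10.626,59.682) (closed)

[2] `<polygon>` regular polygon, #ff0000→engrave S235 F2193: (113.318,22.020) → (96.146,15.028) → (81.505,26.403) → (84.036,44.770) → (101.208,51.762) → (115.849,40.387) → (113.318,22.020) (closed)

[3] `<polyline>` open polyline, #0000ff→cut S973 F1276: (177.007,49.822) → (78.948,20.811) → (220.390,45.982) → (223.638,21.472) → (147.464,42.303) → (155.844,53.735)

; Generated by LaserGRBL
G21
G90
G0 X10.626 Y59.682
M4 S973
G1 X60.622 Y59.682 F1276
G1 X60.622 Y42.142
G1 X10.626 Y42.142
G1 X10.626 Y59.682
G0 X113.318 Y22.020
M4 S235
G1 X96.146 Y15.028 F2193
G1 X81.505 Y26.403
G1 X84.036 Y44.770
G1 X101.208 Y51.762
G1 X115.849 Y40.387
G1 X113.318 Y22.020
G0 X177.007 Y49.822
M4 S973
G1 X78.948 Y20.811 F1276
G1 X220.390 Y45.982
G1 X223.638 Y21.472
G1 X147.464 Y42.303
G1 X155.844 Y53.735
M5
G0 X0.000 Y0.000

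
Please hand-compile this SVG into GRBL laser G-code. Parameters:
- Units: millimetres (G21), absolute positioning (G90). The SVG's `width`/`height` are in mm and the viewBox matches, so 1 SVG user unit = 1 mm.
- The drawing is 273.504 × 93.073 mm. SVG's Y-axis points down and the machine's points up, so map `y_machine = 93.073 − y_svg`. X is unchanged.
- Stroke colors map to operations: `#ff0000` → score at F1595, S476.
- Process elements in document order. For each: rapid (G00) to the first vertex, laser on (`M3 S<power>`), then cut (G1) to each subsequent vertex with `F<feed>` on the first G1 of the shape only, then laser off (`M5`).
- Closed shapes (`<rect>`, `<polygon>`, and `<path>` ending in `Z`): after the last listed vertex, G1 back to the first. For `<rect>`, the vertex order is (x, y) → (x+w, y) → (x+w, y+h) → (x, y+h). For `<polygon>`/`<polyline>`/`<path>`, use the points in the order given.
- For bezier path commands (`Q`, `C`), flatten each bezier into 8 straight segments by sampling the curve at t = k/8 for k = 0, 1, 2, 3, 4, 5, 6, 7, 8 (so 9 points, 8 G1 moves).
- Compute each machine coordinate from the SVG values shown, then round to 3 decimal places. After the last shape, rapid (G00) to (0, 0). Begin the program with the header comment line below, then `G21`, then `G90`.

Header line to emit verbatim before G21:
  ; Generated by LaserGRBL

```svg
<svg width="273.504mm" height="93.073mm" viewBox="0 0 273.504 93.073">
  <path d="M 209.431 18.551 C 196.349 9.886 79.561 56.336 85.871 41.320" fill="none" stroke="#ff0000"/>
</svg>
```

; Generated by LaserGRBL
G21
G90
G00 X209.431 Y74.522
M3 S476
G1 X200.107 Y75.416 F1595
G1 X183.718 Y72.508
G1 X162.923 Y67.166
G1 X140.379 Y60.756
G1 X118.744 Y54.643
G1 X100.676 Y50.194
G1 X88.832 Y48.776
G1 X85.871 Y51.753
M5
G00 X0.000 Y0.000

viewBox `0 0 273.504 93.073` with mm width/height → 1 unit = 1 mm. Flip: y_m = 93.073 − y_svg.

**Shape 1** — `<path>` cubic bezier, stroke `#ff0000` → score (S476, F1595). Control points (SVG): P0=(209.431,18.551), P1=(196.349,9.886), P2=(79.561,56.336), P3=(85.871,41.320); sampled at t=k/8. Machine vertices: (209.431,74.522) → (200.107,75.416) → (183.718,72.508) → (162.923,67.166) → (140.379,60.756) → (118.744,54.643) → (100.676,50.194) → (88.832,48.776) → (85.871,51.753). Open path.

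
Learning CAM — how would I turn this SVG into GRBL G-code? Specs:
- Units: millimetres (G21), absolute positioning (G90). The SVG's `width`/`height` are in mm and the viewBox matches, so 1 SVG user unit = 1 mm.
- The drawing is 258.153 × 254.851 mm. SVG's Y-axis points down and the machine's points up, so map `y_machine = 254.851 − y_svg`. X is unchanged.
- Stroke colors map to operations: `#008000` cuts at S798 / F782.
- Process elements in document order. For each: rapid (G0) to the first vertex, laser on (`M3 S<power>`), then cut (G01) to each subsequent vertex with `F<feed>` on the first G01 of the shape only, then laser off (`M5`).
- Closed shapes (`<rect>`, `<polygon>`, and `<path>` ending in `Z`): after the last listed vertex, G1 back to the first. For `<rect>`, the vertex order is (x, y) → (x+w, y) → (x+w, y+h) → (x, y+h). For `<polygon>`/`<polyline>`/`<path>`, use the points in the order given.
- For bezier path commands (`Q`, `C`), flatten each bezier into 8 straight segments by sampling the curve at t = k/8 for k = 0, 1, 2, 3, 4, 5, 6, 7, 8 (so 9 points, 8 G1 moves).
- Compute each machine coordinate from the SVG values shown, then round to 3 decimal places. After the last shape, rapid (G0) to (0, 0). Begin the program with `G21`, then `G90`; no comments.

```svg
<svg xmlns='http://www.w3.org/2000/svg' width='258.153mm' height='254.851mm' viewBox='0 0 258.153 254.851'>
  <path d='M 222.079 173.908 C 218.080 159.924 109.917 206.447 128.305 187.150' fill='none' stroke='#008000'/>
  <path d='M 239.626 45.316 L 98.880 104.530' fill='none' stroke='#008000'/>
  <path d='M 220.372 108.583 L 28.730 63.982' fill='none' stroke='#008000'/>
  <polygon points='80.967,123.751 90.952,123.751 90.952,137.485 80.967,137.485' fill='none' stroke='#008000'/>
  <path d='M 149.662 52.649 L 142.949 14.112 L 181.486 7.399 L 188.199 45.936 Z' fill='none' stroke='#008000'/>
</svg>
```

1 u = 1 mm; y_m = 254.851 − y.

[1] `<path>` cubic bezier, #008000→cut S798 F782: (222.079,80.943) → (216.147,83.597) → (203.154,82.060) → (185.803,77.810) → (166.797,72.330) → (148.841,67.098) → (134.637,63.596) → (126.891,63.303) → (128.305,67.701)

[2] `<path>` line segment, #008000→cut S798 F782: (239.626,209.535) → (98.880,150.321)

[3] `<path>` line segment, #008000→cut S798 F782: (220.372,146.268) → (28.730,190.869)

[4] `<polygon>` rectangle, #008000→cut S798 F782: (80.967,131.100) → (90.952,131.100) → (90.952,117.366) → (80.967,117.366) → (80.967,131.100) (closed)

[5] `<path>` regular polygon, #008000→cut S798 F782: (149.662,202.202) → (142.949,240.739) → (181.486,247.452) → (188.199,208.915) → (149.662,202.202) (closed)

G21
G90
G0 X222.079 Y80.943
M3 S798
G01 X216.147 Y83.597 F782
G01 X203.154 Y82.060
G01 X185.803 Y77.810
G01 X166.797 Y72.330
G01 X148.841 Y67.098
G01 X134.637 Y63.596
G01 X126.891 Y63.303
G01 X128.305 Y67.701
M5
G0 X239.626 Y209.535
M3 S798
G01 X98.880 Y150.321 F782
M5
G0 X220.372 Y146.268
M3 S798
G01 X28.730 Y190.869 F782
M5
G0 X80.967 Y131.100
M3 S798
G01 X90.952 Y131.100 F782
G01 X90.952 Y117.366
G01 X80.967 Y117.366
G01 X80.967 Y131.100
M5
G0 X149.662 Y202.202
M3 S798
G01 X142.949 Y240.739 F782
G01 X181.486 Y247.452
G01 X188.199 Y208.915
G01 X149.662 Y202.202
M5
G0 X0.000 Y0.000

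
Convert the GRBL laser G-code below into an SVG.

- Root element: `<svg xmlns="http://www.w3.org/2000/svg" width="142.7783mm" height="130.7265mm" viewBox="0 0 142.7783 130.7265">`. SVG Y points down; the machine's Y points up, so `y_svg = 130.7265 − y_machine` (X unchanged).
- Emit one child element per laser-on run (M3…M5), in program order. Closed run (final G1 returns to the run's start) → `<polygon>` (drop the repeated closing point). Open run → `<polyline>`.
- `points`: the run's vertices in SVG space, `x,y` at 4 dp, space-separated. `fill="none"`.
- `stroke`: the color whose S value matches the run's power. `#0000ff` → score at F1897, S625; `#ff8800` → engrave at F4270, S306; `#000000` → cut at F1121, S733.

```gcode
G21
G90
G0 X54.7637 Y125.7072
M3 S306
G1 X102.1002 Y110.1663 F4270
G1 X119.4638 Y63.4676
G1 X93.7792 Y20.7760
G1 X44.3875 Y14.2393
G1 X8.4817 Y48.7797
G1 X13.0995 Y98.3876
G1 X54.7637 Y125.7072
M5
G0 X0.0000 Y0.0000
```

Each laser-on run becomes one SVG element. Flip Y back into SVG space with y_svg = 130.7265 − y_machine. Every run uses S306, so all elements get stroke `#ff8800` (engrave).

Run 1: The run returns to its start, so emit a `<polygon>` with points (Y-flipped): 54.7637,5.0193 102.1002,20.5602 119.4638,67.2589 93.7792,109.9505 44.3875,116.4872 8.4817,81.9468 13.0995,32.3389.

<svg xmlns="http://www.w3.org/2000/svg" width="142.7783mm" height="130.7265mm" viewBox="0 0 142.7783 130.7265">
  <polygon points="54.7637,5.0193 102.1002,20.5602 119.4638,67.2589 93.7792,109.9505 44.3875,116.4872 8.4817,81.9468 13.0995,32.3389" fill="none" stroke="#ff8800"/>
</svg>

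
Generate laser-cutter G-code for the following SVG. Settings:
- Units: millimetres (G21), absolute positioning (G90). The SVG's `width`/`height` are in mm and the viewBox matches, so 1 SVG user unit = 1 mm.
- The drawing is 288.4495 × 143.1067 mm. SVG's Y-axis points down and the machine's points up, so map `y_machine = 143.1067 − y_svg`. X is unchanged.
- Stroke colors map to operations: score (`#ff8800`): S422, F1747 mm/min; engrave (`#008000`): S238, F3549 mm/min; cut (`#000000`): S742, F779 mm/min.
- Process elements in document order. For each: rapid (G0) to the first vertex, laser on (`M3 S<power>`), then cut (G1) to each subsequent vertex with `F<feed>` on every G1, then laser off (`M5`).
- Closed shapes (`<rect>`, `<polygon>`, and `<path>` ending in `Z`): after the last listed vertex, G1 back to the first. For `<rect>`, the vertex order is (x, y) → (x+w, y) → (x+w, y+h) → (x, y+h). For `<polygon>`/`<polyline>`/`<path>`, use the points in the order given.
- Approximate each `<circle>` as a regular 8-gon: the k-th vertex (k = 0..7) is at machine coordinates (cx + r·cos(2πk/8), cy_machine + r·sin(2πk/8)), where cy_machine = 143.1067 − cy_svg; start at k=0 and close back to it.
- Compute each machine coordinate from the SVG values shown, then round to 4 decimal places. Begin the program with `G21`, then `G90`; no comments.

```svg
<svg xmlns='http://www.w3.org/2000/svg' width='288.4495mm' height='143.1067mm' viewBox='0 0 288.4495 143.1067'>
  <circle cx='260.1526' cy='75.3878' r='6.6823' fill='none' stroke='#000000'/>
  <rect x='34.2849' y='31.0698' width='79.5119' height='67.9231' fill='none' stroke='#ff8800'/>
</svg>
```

G21
G90
G0 X266.8349 Y67.7189
M3 S742
G1 X264.8777 Y72.4440 F779
G1 X260.1526 Y74.4012 F779
G1 X255.4275 Y72.4440 F779
G1 X253.4703 Y67.7189 F779
G1 X255.4275 Y62.9938 F779
G1 X260.1526 Y61.0366 F779
G1 X264.8777 Y62.9938 F779
G1 X266.8349 Y67.7189 F779
M5
G0 X34.2849 Y112.0369
M3 S422
G1 X113.7968 Y112.0369 F1747
G1 X113.7968 Y44.1138 F1747
G1 X34.2849 Y44.1138 F1747
G1 X34.2849 Y112.0369 F1747
M5

1 u = 1 mm; y_m = 143.1067 − y.

[1] `<circle>` circle, #000000→cut S742 F779: (266.8349,67.7189) → (264.8777,72.4440) → (260.1526,74.4012) → (255.4275,72.4440) → (253.4703,67.7189) → (255.4275,62.9938) → (260.1526,61.0366) → (264.8777,62.9938) → (266.8349,67.7189) (closed)

[2] `<rect>` rectangle, #ff8800→score S422 F1747: (34.2849,112.0369) → (113.7968,112.0369) → (113.7968,44.1138) → (34.2849,44.1138) → (34.2849,112.0369) (closed)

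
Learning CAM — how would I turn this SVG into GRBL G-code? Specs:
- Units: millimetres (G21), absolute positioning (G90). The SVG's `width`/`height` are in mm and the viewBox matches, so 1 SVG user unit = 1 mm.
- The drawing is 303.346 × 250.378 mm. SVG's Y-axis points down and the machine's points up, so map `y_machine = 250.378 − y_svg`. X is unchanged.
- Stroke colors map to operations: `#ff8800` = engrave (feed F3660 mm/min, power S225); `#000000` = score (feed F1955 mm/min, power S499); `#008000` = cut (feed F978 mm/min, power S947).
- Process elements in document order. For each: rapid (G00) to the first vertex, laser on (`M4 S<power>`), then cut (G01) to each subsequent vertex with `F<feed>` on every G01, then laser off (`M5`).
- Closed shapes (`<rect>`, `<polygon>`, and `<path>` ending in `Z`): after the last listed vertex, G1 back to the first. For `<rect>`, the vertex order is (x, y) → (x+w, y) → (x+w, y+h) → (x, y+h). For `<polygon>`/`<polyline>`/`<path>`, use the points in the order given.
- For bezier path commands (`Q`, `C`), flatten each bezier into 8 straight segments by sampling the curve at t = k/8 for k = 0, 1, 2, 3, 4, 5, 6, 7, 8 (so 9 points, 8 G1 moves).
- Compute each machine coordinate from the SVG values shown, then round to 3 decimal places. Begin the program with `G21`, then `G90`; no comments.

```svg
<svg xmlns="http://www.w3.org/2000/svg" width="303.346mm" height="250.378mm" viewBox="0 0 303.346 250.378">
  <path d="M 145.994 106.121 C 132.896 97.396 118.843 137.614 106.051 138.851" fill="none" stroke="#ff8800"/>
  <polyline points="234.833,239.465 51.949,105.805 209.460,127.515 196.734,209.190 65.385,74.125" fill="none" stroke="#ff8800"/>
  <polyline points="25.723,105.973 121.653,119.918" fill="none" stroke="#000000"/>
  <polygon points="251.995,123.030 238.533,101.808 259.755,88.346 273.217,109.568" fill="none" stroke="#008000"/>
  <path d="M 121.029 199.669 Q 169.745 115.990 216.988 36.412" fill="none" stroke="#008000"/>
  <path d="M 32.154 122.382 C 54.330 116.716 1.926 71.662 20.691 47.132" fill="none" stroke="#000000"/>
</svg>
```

1 u = 1 mm; y_m = 250.378 − y.

[1] `<path>` cubic bezier, #ff8800→engrave S225 F3660: (145.994,144.257) → (141.042,145.406) → (136.026,142.998) → (130.973,138.061) → (125.908,131.628) → (120.857,124.727) → (115.847,118.390) → (110.903,113.646) → (106.051,111.527)

[2] `<polyline>` open polyline, #ff8800→engrave S225 F3660: (234.833,10.913) → (51.949,144.573) → (209.460,122.863) → (196.734,41.188) → (65.385,176.253)

[3] `<polyline>` line segment, #000000→score S499 F1955: (25.723,144.405) → (121.653,130.460)

[4] `<polygon>` regular polygon, #008000→cut S947 F978: (251.995,127.348) → (238.533,148.570) → (259.755,162.032) → (273.217,140.810) → (251.995,127.348) (closed)

[5] `<path>` quadratic bezier, #008000→cut S947 F978: (121.029,50.709) → (133.185,71.565) → (145.295,92.292) → (157.359,112.892) → (169.377,133.363) → (181.349,153.706) → (193.274,173.921) → (205.154,194.007) → (216.988,213.966)

[6] `<path>` cubic bezier, #000000→score S499 F1955: (32.154,127.996) → (37.259,131.850) → (37.080,138.695) → (33.325,147.828) → (27.702,158.547) → (21.919,170.151) → (17.684,181.936) → (16.706,193.202) → (20.691,203.246)

G21
G90
G00 X145.994 Y144.257
M4 S225
G01 X141.042 Y145.406 F3660
G01 X136.026 Y142.998 F3660
G01 X130.973 Y138.061 F3660
G01 X125.908 Y131.628 F3660
G01 X120.857 Y124.727 F3660
G01 X115.847 Y118.390 F3660
G01 X110.903 Y113.646 F3660
G01 X106.051 Y111.527 F3660
M5
G00 X234.833 Y10.913
M4 S225
G01 X51.949 Y144.573 F3660
G01 X209.460 Y122.863 F3660
G01 X196.734 Y41.188 F3660
G01 X65.385 Y176.253 F3660
M5
G00 X25.723 Y144.405
M4 S499
G01 X121.653 Y130.460 F1955
M5
G00 X251.995 Y127.348
M4 S947
G01 X238.533 Y148.570 F978
G01 X259.755 Y162.032 F978
G01 X273.217 Y140.810 F978
G01 X251.995 Y127.348 F978
M5
G00 X121.029 Y50.709
M4 S947
G01 X133.185 Y71.565 F978
G01 X145.295 Y92.292 F978
G01 X157.359 Y112.892 F978
G01 X169.377 Y133.363 F978
G01 X181.349 Y153.706 F978
G01 X193.274 Y173.921 F978
G01 X205.154 Y194.007 F978
G01 X216.988 Y213.966 F978
M5
G00 X32.154 Y127.996
M4 S499
G01 X37.259 Y131.850 F1955
G01 X37.080 Y138.695 F1955
G01 X33.325 Y147.828 F1955
G01 X27.702 Y158.547 F1955
G01 X21.919 Y170.151 F1955
G01 X17.684 Y181.936 F1955
G01 X16.706 Y193.202 F1955
G01 X20.691 Y203.246 F1955
M5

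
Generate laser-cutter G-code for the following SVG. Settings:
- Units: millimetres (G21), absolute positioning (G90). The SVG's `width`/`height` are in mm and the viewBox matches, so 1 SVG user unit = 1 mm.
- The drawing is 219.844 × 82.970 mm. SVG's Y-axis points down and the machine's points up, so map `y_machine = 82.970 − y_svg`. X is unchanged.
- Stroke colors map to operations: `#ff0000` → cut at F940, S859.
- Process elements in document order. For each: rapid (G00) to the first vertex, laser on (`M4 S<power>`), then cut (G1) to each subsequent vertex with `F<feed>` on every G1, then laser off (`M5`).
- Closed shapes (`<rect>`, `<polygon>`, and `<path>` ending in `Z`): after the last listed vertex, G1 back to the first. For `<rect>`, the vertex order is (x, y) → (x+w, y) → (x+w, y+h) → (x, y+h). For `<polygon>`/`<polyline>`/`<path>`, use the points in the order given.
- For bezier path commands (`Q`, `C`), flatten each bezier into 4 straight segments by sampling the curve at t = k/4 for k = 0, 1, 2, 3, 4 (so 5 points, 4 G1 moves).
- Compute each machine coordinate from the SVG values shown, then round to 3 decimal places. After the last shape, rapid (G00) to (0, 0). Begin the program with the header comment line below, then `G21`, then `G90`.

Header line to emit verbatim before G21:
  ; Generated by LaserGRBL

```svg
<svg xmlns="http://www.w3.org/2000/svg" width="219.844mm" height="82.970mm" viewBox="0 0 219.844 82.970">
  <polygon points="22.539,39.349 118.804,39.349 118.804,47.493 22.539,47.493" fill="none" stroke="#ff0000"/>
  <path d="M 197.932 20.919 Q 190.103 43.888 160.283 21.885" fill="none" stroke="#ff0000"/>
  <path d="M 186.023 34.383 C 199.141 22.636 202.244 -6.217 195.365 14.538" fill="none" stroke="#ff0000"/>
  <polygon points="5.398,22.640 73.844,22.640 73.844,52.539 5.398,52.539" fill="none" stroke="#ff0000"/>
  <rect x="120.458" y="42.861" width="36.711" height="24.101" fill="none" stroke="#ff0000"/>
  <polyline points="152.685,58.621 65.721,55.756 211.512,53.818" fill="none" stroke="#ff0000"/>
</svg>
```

; Generated by LaserGRBL
G21
G90
G00 X22.539 Y43.621
M4 S859
G1 X118.804 Y43.621 F940
G1 X118.804 Y35.477 F940
G1 X22.539 Y35.477 F940
G1 X22.539 Y43.621 F940
M5
G00 X197.932 Y62.051
M4 S859
G1 X192.643 Y53.377 F940
G1 X184.605 Y50.325 F940
G1 X173.819 Y52.894 F940
G1 X160.283 Y61.085 F940
M5
G00 X186.023 Y48.587
M4 S859
G1 X193.984 Y59.562 F940
G1 X198.193 Y70.698 F940
G1 X198.652 Y75.739 F940
G1 X195.365 Y68.432 F940
M5
G00 X5.398 Y60.330
M4 S859
G1 X73.844 Y60.330 F940
G1 X73.844 Y30.431 F940
G1 X5.398 Y30.431 F940
G1 X5.398 Y60.330 F940
M5
G00 X120.458 Y40.109
M4 S859
G1 X157.169 Y40.109 F940
G1 X157.169 Y16.008 F940
G1 X120.458 Y16.008 F940
G1 X120.458 Y40.109 F940
M5
G00 X152.685 Y24.349
M4 S859
G1 X65.721 Y27.214 F940
G1 X211.512 Y29.152 F940
M5
G00 X0.000 Y0.000

viewBox `0 0 219.844 82.970` with mm width/height → 1 unit = 1 mm. Flip: y_m = 82.970 − y_svg.

**Shape 1** — `<polygon>` rectangle, stroke `#ff0000` → cut (S859, F940). Machine vertices: (22.539,43.621) → (118.804,43.621) → (118.804,35.477) → (22.539,35.477) → (22.539,43.621). Closed: final G1 returns to the first vertex.

**Shape 2** — `<path>` quadratic bezier, stroke `#ff0000` → cut (S859, F940). Control points (SVG): P0=(197.932,20.919), P1=(190.103,43.888), P2=(160.283,21.885); sampled at t=k/4. Machine vertices: (197.932,62.051) → (192.643,53.377) → (184.605,50.325) → (173.819,52.894) → (160.283,61.085). Open path.

**Shape 3** — `<path>` cubic bezier, stroke `#ff0000` → cut (S859, F940). Control points (SVG): P0=(186.023,34.383), P1=(199.141,22.636), P2=(202.244,-6.217), P3=(195.365,14.538); sampled at t=k/4. Machine vertices: (186.023,48.587) → (193.984,59.562) → (198.193,70.698) → (198.652,75.739) → (195.365,68.432). Open path.

**Shape 4** — `<polygon>` rectangle, stroke `#ff0000` → cut (S859, F940). Machine vertices: (5.398,60.330) → (73.844,60.330) → (73.844,30.431) → (5.398,30.431) → (5.398,60.330). Closed: final G1 returns to the first vertex.

**Shape 5** — `<rect>` rectangle, stroke `#ff0000` → cut (S859, F940). Machine vertices: (120.458,40.109) → (157.169,40.109) → (157.169,16.008) → (120.458,16.008) → (120.458,40.109). Closed: final G1 returns to the first vertex.

**Shape 6** — `<polyline>` open polyline, stroke `#ff0000` → cut (S859, F940). Machine vertices: (152.685,24.349) → (65.721,27.214) → (211.512,29.152). Open path.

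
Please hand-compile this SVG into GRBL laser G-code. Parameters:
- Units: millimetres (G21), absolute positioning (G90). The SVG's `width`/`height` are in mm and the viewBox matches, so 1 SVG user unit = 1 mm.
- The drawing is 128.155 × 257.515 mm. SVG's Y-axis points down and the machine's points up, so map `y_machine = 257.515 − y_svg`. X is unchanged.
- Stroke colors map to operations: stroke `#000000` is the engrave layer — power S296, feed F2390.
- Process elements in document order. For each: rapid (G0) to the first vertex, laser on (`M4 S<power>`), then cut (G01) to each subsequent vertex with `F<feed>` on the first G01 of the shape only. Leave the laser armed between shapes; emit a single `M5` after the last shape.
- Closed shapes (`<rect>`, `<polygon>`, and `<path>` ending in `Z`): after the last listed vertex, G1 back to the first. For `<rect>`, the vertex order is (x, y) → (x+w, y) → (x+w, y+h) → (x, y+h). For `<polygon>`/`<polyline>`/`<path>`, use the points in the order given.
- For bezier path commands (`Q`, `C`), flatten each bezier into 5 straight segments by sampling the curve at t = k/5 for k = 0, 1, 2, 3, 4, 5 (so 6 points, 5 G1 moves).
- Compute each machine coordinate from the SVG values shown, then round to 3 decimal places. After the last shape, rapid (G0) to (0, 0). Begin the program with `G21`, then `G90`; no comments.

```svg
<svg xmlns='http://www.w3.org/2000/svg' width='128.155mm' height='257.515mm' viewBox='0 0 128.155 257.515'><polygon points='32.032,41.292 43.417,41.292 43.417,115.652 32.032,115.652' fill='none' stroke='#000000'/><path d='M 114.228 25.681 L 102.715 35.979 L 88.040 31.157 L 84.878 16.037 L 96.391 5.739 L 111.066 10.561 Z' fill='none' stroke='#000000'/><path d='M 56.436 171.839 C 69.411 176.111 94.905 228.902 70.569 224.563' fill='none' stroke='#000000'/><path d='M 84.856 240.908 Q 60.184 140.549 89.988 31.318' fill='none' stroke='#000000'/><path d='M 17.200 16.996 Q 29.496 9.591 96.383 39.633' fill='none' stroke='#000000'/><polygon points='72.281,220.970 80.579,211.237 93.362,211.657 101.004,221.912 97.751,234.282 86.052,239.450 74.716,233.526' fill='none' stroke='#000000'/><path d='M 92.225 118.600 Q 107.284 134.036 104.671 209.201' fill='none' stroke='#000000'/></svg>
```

viewBox `0 0 128.155 257.515` with mm width/height → 1 unit = 1 mm. Flip: y_m = 257.515 − y_svg.

**Shape 1** — `<polygon>` rectangle, stroke `#000000` → engrave (S296, F2390). Machine vertices: (32.032,216.223) → (43.417,216.223) → (43.417,141.863) → (32.032,141.863) → (32.032,216.223). Closed: final G1 returns to the first vertex.

**Shape 2** — `<path>` regular polygon, stroke `#000000` → engrave (S296, F2390). Machine vertices: (114.228,231.834) → (102.715,221.536) → (88.040,226.358) → (84.878,241.478) → (96.391,251.776) → (111.066,246.954) → (114.228,231.834). Closed: final G1 returns to the first vertex.

**Shape 3** — `<path>` cubic bezier, stroke `#000000` → engrave (S296, F2390). Control points (SVG): P0=(56.436,171.839), P1=(69.411,176.111), P2=(94.905,228.902), P3=(70.569,224.563); sampled at t=k/5. Machine vertices: (56.436,85.676) → (65.224,78.136) → (74.025,64.022) → (79.844,48.406) → (79.690,36.359) → (70.569,32.952). Open path.

**Shape 4** — `<path>` quadratic bezier, stroke `#000000` → engrave (S296, F2390). Control points (SVG): P0=(84.856,240.908), P1=(60.184,140.549), P2=(89.988,31.318); sampled at t=k/5. Machine vertices: (84.856,16.607) → (77.166,57.105) → (73.835,98.314) → (74.861,140.232) → (80.245,182.859) → (89.988,226.197). Open path.

**Shape 5** — `<path>` quadratic bezier, stroke `#000000` → engrave (S296, F2390). Control points (SVG): P0=(17.200,16.996), P1=(29.496,9.591), P2=(96.383,39.633); sampled at t=k/5. Machine vertices: (17.200,240.519) → (24.302,241.983) → (35.771,240.451) → (51.608,235.924) → (71.812,228.401) → (96.383,217.882). Open path.

**Shape 6** — `<polygon>` regular polygon, stroke `#000000` → engrave (S296, F2390). Machine vertices: (72.281,36.545) → (80.579,46.278) → (93.362,45.858) → (101.004,35.603) → (97.751,23.233) → (86.052,18.065) → (74.716,23.989) → (72.281,36.545). Closed: final G1 returns to the first vertex.

**Shape 7** — `<path>` quadratic bezier, stroke `#000000` → engrave (S296, F2390). Control points (SVG): P0=(92.225,118.600), P1=(107.284,134.036), P2=(104.671,209.201); sampled at t=k/5. Machine vertices: (92.225,138.915) → (97.542,130.351) → (101.445,117.010) → (103.934,98.889) → (105.009,75.991) → (104.671,48.314). Open path.

G21
G90
G0 X32.032 Y216.223
M4 S296
G01 X43.417 Y216.223 F2390
G01 X43.417 Y141.863
G01 X32.032 Y141.863
G01 X32.032 Y216.223
G0 X114.228 Y231.834
M4 S296
G01 X102.715 Y221.536 F2390
G01 X88.040 Y226.358
G01 X84.878 Y241.478
G01 X96.391 Y251.776
G01 X111.066 Y246.954
G01 X114.228 Y231.834
G0 X56.436 Y85.676
M4 S296
G01 X65.224 Y78.136 F2390
G01 X74.025 Y64.022
G01 X79.844 Y48.406
G01 X79.690 Y36.359
G01 X70.569 Y32.952
G0 X84.856 Y16.607
M4 S296
G01 X77.166 Y57.105 F2390
G01 X73.835 Y98.314
G01 X74.861 Y140.232
G01 X80.245 Y182.859
G01 X89.988 Y226.197
G0 X17.200 Y240.519
M4 S296
G01 X24.302 Y241.983 F2390
G01 X35.771 Y240.451
G01 X51.608 Y235.924
G01 X71.812 Y228.401
G01 X96.383 Y217.882
G0 X72.281 Y36.545
M4 S296
G01 X80.579 Y46.278 F2390
G01 X93.362 Y45.858
G01 X101.004 Y35.603
G01 X97.751 Y23.233
G01 X86.052 Y18.065
G01 X74.716 Y23.989
G01 X72.281 Y36.545
G0 X92.225 Y138.915
M4 S296
G01 X97.542 Y130.351 F2390
G01 X101.445 Y117.010
G01 X103.934 Y98.889
G01 X105.009 Y75.991
G01 X104.671 Y48.314
M5
G0 X0.000 Y0.000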